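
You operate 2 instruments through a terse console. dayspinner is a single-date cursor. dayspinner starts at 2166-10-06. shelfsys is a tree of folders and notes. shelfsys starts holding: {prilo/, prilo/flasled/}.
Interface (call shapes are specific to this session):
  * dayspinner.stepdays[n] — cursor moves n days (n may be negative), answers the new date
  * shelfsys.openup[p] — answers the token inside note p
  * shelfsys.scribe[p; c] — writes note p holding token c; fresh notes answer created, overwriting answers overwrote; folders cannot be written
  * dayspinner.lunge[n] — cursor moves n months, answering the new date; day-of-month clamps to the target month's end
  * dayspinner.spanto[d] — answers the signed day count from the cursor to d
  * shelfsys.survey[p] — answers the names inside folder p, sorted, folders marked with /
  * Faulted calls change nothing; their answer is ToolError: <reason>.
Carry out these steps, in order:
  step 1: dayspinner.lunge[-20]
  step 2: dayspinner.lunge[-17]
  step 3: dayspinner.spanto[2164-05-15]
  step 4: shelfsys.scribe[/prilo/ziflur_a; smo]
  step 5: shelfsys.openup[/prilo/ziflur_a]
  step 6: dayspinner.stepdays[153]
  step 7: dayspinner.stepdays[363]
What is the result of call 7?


~$ lunge n→-20
  2165-02-06
~$ lunge n→-17
  2163-09-06
~$ spanto d→2164-05-15
  252
~$ scribe p→/prilo/ziflur_a c→smo
  created
~$ openup p→/prilo/ziflur_a
  smo
~$ stepdays n→153
  2164-02-06
~$ stepdays n→363
  2165-02-03

Answer: 2165-02-03


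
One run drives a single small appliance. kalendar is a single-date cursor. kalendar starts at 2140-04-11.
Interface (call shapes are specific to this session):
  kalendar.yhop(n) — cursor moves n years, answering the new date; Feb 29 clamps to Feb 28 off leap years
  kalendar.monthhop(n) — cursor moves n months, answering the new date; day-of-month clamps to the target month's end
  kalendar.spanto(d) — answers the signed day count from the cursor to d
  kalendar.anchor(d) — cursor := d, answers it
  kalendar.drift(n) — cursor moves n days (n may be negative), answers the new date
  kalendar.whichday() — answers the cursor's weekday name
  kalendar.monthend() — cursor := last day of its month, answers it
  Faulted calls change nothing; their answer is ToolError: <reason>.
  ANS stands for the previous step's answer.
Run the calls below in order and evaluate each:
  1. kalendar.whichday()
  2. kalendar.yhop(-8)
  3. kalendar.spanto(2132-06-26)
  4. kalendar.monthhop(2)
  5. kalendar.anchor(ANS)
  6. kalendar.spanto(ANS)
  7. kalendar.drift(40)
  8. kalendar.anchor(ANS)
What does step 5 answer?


Answer: 2132-06-11

Derivation:
// kalendar.whichday() ~> Monday
// kalendar.yhop(n='-8') ~> 2132-04-11
// kalendar.spanto(d='2132-06-26') ~> 76
// kalendar.monthhop(n='2') ~> 2132-06-11
// kalendar.anchor(d='ANS') ~> 2132-06-11
// kalendar.spanto(d='ANS') ~> 0
// kalendar.drift(n='40') ~> 2132-07-21
// kalendar.anchor(d='ANS') ~> 2132-07-21


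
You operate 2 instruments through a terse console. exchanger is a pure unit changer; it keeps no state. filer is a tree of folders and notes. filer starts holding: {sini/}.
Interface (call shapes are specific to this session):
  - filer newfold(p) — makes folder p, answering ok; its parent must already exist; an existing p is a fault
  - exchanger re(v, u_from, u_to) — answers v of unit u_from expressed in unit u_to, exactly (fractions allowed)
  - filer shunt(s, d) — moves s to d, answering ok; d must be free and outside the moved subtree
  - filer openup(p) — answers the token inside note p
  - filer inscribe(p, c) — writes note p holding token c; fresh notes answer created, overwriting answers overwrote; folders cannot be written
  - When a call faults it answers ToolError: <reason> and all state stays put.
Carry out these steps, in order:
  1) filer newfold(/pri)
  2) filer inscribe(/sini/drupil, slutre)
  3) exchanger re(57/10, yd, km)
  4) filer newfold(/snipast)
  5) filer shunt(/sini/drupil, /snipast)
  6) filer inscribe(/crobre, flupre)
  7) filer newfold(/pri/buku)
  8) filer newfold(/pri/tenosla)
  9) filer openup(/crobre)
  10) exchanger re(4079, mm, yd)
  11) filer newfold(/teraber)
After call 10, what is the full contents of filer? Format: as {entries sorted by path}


Answer: {crobre=flupre, pri/, pri/buku/, pri/tenosla/, sini/, sini/drupil=slutre, snipast/}

Derivation:
>> filer newfold(p='/pri')
<< ok
>> filer inscribe(p='/sini/drupil', c='slutre')
<< created
>> exchanger re(v='57/10', u_from='yd', u_to='km')
<< 65151/12500000
>> filer newfold(p='/snipast')
<< ok
>> filer shunt(s='/sini/drupil', d='/snipast')
<< ToolError: exists
>> filer inscribe(p='/crobre', c='flupre')
<< created
>> filer newfold(p='/pri/buku')
<< ok
>> filer newfold(p='/pri/tenosla')
<< ok
>> filer openup(p='/crobre')
<< flupre
>> exchanger re(v='4079', u_from='mm', u_to='yd')
<< 20395/4572
>> filer newfold(p='/teraber')
<< ok


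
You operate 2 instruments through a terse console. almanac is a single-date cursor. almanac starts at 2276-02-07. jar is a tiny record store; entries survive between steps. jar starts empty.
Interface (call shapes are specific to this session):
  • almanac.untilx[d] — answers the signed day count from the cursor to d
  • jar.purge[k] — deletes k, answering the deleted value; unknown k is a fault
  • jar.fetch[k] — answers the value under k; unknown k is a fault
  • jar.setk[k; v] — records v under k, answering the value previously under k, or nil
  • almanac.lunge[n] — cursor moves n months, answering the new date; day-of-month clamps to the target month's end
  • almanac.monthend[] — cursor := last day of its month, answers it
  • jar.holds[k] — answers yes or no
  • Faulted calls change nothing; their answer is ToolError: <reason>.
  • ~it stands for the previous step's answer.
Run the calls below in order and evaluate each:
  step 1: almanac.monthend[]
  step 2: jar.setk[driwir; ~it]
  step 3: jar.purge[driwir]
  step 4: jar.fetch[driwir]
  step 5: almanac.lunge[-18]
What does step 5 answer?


Do: almanac.monthend[]
See: 2276-02-29
Do: jar.setk[k='driwir'; v='~it']
See: nil
Do: jar.purge[k='driwir']
See: 2276-02-29
Do: jar.fetch[k='driwir']
See: ToolError: no such key driwir
Do: almanac.lunge[n='-18']
See: 2274-08-29

Answer: 2274-08-29


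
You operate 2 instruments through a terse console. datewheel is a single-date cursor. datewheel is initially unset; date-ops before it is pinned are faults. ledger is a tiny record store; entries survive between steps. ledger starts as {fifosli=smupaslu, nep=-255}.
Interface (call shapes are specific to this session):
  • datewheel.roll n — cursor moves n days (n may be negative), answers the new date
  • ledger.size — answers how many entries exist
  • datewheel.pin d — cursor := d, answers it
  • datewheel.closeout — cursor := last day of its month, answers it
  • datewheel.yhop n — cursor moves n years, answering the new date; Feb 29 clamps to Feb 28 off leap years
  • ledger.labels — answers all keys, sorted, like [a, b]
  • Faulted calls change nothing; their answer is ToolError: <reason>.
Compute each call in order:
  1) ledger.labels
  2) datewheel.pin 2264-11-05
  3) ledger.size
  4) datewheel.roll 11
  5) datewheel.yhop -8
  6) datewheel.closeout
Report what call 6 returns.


Answer: 2256-11-30

Derivation:
Act: labels[]
Obs: [fifosli, nep]
Act: pin[d: 2264-11-05]
Obs: 2264-11-05
Act: size[]
Obs: 2
Act: roll[n: 11]
Obs: 2264-11-16
Act: yhop[n: -8]
Obs: 2256-11-16
Act: closeout[]
Obs: 2256-11-30


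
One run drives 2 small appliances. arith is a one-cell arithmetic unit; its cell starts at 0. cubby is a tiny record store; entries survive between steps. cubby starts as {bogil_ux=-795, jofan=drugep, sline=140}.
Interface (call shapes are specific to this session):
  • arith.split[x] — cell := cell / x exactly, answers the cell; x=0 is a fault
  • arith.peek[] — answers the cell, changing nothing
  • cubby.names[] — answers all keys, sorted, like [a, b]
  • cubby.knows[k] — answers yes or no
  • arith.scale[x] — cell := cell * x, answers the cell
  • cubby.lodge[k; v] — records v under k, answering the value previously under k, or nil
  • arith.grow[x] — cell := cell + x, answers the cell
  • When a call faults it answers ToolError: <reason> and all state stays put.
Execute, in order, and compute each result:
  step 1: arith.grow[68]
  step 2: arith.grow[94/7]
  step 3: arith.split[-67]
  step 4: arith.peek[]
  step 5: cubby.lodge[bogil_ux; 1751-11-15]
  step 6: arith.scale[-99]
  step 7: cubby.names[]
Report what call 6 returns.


Answer: 56430/469

Derivation:
;; grow(x=68) == 68
;; grow(x=94/7) == 570/7
;; split(x=-67) == -570/469
;; peek() == -570/469
;; lodge(k=bogil_ux, v=1751-11-15) == -795
;; scale(x=-99) == 56430/469
;; names() == [bogil_ux, jofan, sline]


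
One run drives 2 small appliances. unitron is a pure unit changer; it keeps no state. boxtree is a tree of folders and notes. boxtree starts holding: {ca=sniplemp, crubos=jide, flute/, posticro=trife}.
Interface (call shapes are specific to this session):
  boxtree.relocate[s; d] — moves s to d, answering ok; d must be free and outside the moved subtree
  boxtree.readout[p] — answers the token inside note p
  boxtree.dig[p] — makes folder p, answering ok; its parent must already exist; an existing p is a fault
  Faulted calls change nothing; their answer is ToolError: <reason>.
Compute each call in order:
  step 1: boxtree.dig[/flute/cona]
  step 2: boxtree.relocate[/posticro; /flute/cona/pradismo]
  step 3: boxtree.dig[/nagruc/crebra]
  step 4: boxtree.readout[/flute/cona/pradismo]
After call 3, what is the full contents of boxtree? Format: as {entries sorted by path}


$ boxtree.dig /flute/cona
:: ok
$ boxtree.relocate /posticro /flute/cona/pradismo
:: ok
$ boxtree.dig /nagruc/crebra
:: ToolError: no parent
$ boxtree.readout /flute/cona/pradismo
:: trife

Answer: {ca=sniplemp, crubos=jide, flute/, flute/cona/, flute/cona/pradismo=trife}


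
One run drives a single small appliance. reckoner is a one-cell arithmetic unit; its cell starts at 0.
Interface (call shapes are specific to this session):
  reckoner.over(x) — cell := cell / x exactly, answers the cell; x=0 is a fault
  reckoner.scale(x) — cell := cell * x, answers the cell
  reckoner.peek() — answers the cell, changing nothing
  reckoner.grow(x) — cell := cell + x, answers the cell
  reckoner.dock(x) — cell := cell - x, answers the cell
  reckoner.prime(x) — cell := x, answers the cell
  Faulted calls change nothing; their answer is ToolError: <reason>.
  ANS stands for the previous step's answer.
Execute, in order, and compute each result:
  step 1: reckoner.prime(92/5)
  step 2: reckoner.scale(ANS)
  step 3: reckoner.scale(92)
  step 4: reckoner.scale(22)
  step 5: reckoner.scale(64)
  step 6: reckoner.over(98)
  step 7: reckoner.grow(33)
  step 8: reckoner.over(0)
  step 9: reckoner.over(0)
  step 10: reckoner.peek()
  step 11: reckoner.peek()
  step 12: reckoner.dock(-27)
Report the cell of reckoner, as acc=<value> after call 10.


// reckoner.prime(x=92/5) : 92/5
// reckoner.scale(x=ANS) : 8464/25
// reckoner.scale(x=92) : 778688/25
// reckoner.scale(x=22) : 17131136/25
// reckoner.scale(x=64) : 1096392704/25
// reckoner.over(x=98) : 548196352/1225
// reckoner.grow(x=33) : 548236777/1225
// reckoner.over(x=0) : ToolError: division by zero
// reckoner.over(x=0) : ToolError: division by zero
// reckoner.peek() : 548236777/1225
// reckoner.peek() : 548236777/1225
// reckoner.dock(x=-27) : 548269852/1225

Answer: acc=548236777/1225


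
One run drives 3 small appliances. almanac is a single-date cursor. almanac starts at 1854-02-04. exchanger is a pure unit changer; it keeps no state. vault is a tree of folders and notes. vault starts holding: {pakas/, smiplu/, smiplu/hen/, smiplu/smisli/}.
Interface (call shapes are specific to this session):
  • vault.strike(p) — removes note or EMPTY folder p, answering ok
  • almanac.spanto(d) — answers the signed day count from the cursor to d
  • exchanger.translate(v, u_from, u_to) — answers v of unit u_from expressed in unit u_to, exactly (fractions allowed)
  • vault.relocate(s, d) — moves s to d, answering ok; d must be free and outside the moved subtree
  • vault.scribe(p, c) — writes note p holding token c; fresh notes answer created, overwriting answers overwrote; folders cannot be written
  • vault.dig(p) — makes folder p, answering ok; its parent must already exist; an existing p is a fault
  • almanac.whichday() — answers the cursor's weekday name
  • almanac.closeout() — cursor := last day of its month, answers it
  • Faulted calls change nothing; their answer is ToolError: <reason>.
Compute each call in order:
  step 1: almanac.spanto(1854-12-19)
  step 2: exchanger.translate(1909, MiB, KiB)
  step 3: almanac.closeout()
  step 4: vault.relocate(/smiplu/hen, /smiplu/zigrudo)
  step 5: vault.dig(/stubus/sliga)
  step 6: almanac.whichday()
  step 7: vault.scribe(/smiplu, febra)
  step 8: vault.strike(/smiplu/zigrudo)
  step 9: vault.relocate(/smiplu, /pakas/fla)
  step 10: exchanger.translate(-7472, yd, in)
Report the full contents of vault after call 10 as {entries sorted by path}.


Answer: {pakas/, pakas/fla/, pakas/fla/smisli/}

Derivation:
Calling almanac.spanto on d→1854-12-19, and observe 318.
Next I call exchanger.translate on v→1909, u_from→MiB, u_to→KiB, and see 1954816.
Then almanac.closeout, and see 1854-02-28.
Then vault.relocate on s→/smiplu/hen, d→/smiplu/zigrudo, which returns ok.
Next I call vault.dig on p→/stubus/sliga, and get ToolError: no parent.
I use almanac.whichday, → Tuesday.
Then vault.scribe on p→/smiplu, c→febra: ToolError: is a directory.
I run vault.strike on p→/smiplu/zigrudo, and observe ok.
Then vault.relocate on s→/smiplu, d→/pakas/fla, and get ok.
I use exchanger.translate on v→-7472, u_from→yd, u_to→in, and observe -268992.


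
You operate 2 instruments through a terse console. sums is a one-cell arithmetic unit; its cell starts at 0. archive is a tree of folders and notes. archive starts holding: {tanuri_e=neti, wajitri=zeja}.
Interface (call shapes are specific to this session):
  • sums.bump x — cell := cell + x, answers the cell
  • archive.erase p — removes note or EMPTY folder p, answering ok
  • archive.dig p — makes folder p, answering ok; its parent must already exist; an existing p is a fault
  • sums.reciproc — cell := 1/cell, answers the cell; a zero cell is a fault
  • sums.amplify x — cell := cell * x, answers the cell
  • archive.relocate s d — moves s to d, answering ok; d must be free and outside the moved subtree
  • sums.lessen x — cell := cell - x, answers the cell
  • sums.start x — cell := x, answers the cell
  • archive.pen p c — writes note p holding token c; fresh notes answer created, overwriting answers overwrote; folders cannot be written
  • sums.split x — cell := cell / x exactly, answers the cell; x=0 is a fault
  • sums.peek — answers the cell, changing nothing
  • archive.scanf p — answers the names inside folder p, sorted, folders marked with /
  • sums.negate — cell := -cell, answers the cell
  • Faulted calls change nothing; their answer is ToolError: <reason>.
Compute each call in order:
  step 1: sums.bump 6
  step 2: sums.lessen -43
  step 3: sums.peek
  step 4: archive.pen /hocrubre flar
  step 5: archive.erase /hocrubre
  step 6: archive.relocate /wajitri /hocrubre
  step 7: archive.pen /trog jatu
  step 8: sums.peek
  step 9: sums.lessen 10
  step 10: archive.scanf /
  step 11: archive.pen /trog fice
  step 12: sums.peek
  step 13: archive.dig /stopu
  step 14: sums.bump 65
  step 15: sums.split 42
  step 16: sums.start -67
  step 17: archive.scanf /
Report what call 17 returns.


Answer: [hocrubre, stopu/, tanuri_e, trog]

Derivation:
>>> sums.bump x=6
:: 6
>>> sums.lessen x=-43
:: 49
>>> sums.peek
:: 49
>>> archive.pen p=/hocrubre c=flar
:: created
>>> archive.erase p=/hocrubre
:: ok
>>> archive.relocate s=/wajitri d=/hocrubre
:: ok
>>> archive.pen p=/trog c=jatu
:: created
>>> sums.peek
:: 49
>>> sums.lessen x=10
:: 39
>>> archive.scanf p=/
:: [hocrubre, tanuri_e, trog]
>>> archive.pen p=/trog c=fice
:: overwrote
>>> sums.peek
:: 39
>>> archive.dig p=/stopu
:: ok
>>> sums.bump x=65
:: 104
>>> sums.split x=42
:: 52/21
>>> sums.start x=-67
:: -67
>>> archive.scanf p=/
:: [hocrubre, stopu/, tanuri_e, trog]


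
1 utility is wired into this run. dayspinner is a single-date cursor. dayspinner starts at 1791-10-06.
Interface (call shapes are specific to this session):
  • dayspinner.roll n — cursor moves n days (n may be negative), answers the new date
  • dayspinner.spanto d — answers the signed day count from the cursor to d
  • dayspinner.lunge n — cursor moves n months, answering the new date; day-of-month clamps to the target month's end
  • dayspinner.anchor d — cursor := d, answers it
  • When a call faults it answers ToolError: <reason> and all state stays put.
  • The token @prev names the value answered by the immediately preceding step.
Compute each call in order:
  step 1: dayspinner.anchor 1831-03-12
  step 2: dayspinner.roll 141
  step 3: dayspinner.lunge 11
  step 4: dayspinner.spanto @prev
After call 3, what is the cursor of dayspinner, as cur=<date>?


I try anchor passing d: 1831-03-12, and get 1831-03-12.
I invoke roll passing n: 141, and get 1831-07-31.
Next I call lunge passing n: 11, and see 1832-06-30.
Next I call spanto passing d: @prev: 0.

Answer: cur=1832-06-30


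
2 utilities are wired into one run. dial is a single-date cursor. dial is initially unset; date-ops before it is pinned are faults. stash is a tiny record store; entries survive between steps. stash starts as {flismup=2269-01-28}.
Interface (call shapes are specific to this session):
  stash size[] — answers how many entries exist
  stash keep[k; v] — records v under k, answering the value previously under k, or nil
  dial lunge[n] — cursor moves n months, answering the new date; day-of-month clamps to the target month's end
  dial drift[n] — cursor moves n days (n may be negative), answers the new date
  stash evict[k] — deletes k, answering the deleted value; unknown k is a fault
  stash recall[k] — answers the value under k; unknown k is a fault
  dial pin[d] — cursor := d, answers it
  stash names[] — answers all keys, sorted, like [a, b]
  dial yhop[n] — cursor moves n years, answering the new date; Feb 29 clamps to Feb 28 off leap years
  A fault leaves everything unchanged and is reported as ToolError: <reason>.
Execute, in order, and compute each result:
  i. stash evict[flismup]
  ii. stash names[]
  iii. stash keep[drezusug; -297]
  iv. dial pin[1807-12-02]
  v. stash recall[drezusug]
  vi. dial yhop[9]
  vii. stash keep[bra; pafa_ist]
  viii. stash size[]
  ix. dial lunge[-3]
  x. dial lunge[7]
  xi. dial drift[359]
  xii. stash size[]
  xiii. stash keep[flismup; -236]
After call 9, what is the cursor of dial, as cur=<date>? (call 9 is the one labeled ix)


Do: stash evict[k='flismup']
See: 2269-01-28
Do: stash names[]
See: []
Do: stash keep[k='drezusug'; v='-297']
See: nil
Do: dial pin[d='1807-12-02']
See: 1807-12-02
Do: stash recall[k='drezusug']
See: -297
Do: dial yhop[n='9']
See: 1816-12-02
Do: stash keep[k='bra'; v='pafa_ist']
See: nil
Do: stash size[]
See: 2
Do: dial lunge[n='-3']
See: 1816-09-02
Do: dial lunge[n='7']
See: 1817-04-02
Do: dial drift[n='359']
See: 1818-03-27
Do: stash size[]
See: 2
Do: stash keep[k='flismup'; v='-236']
See: nil

Answer: cur=1816-09-02


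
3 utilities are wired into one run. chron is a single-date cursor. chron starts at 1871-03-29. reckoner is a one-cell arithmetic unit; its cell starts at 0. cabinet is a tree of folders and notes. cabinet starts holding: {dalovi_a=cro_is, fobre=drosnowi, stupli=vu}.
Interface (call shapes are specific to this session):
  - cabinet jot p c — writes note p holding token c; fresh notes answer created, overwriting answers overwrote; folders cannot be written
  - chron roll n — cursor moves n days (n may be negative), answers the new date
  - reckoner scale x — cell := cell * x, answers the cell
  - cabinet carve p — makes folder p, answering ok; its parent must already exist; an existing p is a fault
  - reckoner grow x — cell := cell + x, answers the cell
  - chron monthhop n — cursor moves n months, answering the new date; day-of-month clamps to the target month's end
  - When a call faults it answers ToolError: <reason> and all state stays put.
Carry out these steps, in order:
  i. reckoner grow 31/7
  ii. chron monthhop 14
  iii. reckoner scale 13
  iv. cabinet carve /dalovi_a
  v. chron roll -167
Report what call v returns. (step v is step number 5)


Answer: 1871-12-14

Derivation:
> reckoner grow x→31/7
  31/7
> chron monthhop n→14
  1872-05-29
> reckoner scale x→13
  403/7
> cabinet carve p→/dalovi_a
  ToolError: exists
> chron roll n→-167
  1871-12-14


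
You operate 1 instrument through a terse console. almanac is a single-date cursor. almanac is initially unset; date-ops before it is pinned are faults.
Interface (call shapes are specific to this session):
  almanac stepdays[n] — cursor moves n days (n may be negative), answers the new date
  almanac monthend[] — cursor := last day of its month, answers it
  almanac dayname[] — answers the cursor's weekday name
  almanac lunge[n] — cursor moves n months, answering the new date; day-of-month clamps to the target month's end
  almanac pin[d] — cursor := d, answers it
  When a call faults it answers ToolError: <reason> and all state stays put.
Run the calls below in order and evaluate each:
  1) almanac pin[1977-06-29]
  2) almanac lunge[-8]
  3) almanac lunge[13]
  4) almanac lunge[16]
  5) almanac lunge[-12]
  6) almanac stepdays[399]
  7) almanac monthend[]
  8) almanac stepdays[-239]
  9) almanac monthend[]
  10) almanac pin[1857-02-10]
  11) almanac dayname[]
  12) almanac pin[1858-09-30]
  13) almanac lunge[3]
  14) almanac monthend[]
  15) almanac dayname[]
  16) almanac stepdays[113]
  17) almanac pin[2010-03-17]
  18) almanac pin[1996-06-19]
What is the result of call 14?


·→ almanac pin(d=1977-06-29)
·← 1977-06-29
·→ almanac lunge(n=-8)
·← 1976-10-29
·→ almanac lunge(n=13)
·← 1977-11-29
·→ almanac lunge(n=16)
·← 1979-03-29
·→ almanac lunge(n=-12)
·← 1978-03-29
·→ almanac stepdays(n=399)
·← 1979-05-02
·→ almanac monthend()
·← 1979-05-31
·→ almanac stepdays(n=-239)
·← 1978-10-04
·→ almanac monthend()
·← 1978-10-31
·→ almanac pin(d=1857-02-10)
·← 1857-02-10
·→ almanac dayname()
·← Tuesday
·→ almanac pin(d=1858-09-30)
·← 1858-09-30
·→ almanac lunge(n=3)
·← 1858-12-30
·→ almanac monthend()
·← 1858-12-31
·→ almanac dayname()
·← Friday
·→ almanac stepdays(n=113)
·← 1859-04-23
·→ almanac pin(d=2010-03-17)
·← 2010-03-17
·→ almanac pin(d=1996-06-19)
·← 1996-06-19

Answer: 1858-12-31


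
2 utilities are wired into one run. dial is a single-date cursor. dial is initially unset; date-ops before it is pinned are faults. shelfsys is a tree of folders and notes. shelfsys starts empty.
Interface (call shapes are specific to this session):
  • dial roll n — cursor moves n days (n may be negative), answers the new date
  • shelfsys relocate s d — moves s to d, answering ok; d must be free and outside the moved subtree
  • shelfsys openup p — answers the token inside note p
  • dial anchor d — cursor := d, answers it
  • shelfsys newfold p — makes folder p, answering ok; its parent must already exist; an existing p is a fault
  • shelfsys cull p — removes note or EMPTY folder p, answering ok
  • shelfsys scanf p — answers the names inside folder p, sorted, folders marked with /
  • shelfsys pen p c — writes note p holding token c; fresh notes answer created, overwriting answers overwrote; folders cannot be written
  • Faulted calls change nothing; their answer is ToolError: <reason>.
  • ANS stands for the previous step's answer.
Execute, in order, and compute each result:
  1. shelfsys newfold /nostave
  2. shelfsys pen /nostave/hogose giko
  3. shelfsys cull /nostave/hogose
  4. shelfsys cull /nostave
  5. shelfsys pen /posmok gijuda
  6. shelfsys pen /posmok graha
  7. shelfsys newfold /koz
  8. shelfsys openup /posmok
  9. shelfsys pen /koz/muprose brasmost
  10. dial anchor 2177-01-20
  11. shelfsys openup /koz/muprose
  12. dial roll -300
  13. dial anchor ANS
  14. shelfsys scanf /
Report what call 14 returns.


I invoke shelfsys newfold with p=/nostave, yielding ok.
I call shelfsys pen with p=/nostave/hogose, c=giko, which returns created.
Invoking shelfsys cull with p=/nostave/hogose, giving ok.
Calling shelfsys cull with p=/nostave, giving ok.
Now I run shelfsys pen with p=/posmok, c=gijuda, and see created.
Invoking shelfsys pen with p=/posmok, c=graha, and get overwrote.
Using shelfsys newfold with p=/koz, yielding ok.
Invoking shelfsys openup with p=/posmok, which returns graha.
Using shelfsys pen with p=/koz/muprose, c=brasmost: created.
Next I call dial anchor with d=2177-01-20, yielding 2177-01-20.
Using shelfsys openup with p=/koz/muprose, giving brasmost.
Using dial roll with n=-300: 2176-03-26.
I run dial anchor with d=ANS, and see 2176-03-26.
I use shelfsys scanf with p=/, which returns [koz/, posmok].

Answer: [koz/, posmok]


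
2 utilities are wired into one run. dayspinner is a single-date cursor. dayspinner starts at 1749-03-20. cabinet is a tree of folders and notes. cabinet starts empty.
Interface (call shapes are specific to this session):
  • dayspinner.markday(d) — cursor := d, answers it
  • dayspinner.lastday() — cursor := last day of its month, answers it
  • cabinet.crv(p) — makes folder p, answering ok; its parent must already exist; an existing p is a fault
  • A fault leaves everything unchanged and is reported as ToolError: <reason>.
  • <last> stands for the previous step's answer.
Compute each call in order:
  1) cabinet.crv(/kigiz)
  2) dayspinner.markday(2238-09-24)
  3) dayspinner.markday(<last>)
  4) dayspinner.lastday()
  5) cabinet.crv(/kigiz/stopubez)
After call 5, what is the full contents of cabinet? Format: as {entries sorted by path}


-> cabinet.crv(p=/kigiz)
<- ok
-> dayspinner.markday(d=2238-09-24)
<- 2238-09-24
-> dayspinner.markday(d=<last>)
<- 2238-09-24
-> dayspinner.lastday()
<- 2238-09-30
-> cabinet.crv(p=/kigiz/stopubez)
<- ok

Answer: {kigiz/, kigiz/stopubez/}


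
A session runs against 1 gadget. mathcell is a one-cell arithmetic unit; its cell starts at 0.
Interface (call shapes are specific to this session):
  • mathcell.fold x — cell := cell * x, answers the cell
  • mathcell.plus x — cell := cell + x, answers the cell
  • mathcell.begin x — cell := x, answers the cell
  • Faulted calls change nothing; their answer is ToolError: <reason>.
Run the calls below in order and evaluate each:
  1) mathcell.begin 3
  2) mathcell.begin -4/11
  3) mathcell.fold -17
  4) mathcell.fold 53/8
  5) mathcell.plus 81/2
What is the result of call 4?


Answer: 901/22

Derivation:
~$ mathcell.begin x→3
= 3
~$ mathcell.begin x→-4/11
= -4/11
~$ mathcell.fold x→-17
= 68/11
~$ mathcell.fold x→53/8
= 901/22
~$ mathcell.plus x→81/2
= 896/11


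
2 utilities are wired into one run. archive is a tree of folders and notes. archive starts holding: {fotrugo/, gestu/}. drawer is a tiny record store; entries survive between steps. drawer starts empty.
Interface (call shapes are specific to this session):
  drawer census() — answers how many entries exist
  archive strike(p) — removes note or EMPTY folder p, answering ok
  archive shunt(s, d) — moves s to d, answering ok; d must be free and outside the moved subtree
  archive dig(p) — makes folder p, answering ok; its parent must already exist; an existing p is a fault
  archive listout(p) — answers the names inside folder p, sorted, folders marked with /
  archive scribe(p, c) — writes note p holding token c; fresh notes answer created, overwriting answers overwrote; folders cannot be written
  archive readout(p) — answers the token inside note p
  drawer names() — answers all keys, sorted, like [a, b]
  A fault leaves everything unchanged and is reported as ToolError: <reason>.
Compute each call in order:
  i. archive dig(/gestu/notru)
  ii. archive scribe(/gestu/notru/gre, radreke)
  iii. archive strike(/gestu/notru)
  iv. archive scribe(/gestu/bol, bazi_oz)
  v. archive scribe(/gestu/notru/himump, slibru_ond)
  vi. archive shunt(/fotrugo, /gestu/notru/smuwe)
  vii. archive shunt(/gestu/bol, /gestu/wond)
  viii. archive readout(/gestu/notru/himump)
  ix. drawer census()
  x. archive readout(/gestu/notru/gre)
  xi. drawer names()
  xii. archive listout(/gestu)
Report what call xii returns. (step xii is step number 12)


[in] archive dig p→/gestu/notru
:: ok
[in] archive scribe p→/gestu/notru/gre c→radreke
:: created
[in] archive strike p→/gestu/notru
:: ToolError: not empty
[in] archive scribe p→/gestu/bol c→bazi_oz
:: created
[in] archive scribe p→/gestu/notru/himump c→slibru_ond
:: created
[in] archive shunt s→/fotrugo d→/gestu/notru/smuwe
:: ok
[in] archive shunt s→/gestu/bol d→/gestu/wond
:: ok
[in] archive readout p→/gestu/notru/himump
:: slibru_ond
[in] drawer census
:: 0
[in] archive readout p→/gestu/notru/gre
:: radreke
[in] drawer names
:: []
[in] archive listout p→/gestu
:: [notru/, wond]

Answer: [notru/, wond]


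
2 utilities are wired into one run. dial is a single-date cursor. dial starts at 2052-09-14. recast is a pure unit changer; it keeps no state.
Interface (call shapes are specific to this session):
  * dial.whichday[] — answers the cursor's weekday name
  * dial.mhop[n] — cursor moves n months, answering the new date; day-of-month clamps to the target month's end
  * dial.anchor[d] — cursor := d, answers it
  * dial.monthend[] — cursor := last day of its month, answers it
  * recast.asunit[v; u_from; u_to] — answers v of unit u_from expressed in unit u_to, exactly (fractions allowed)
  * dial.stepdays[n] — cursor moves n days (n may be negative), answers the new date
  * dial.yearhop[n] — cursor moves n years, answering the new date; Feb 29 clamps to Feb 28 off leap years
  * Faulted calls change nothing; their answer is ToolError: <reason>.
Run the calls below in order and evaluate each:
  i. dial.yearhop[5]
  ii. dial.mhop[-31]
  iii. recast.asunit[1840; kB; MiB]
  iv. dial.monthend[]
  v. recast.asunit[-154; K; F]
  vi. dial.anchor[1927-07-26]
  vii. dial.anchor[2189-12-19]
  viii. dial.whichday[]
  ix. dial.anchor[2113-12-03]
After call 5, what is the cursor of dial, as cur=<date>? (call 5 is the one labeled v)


→ dial.yearhop(n=5)
← 2057-09-14
→ dial.mhop(n=-31)
← 2055-02-14
→ recast.asunit(v=1840, u_from=kB, u_to=MiB)
← 14375/8192
→ dial.monthend()
← 2055-02-28
→ recast.asunit(v=-154, u_from=K, u_to=F)
← -73687/100
→ dial.anchor(d=1927-07-26)
← 1927-07-26
→ dial.anchor(d=2189-12-19)
← 2189-12-19
→ dial.whichday()
← Saturday
→ dial.anchor(d=2113-12-03)
← 2113-12-03

Answer: cur=2055-02-28


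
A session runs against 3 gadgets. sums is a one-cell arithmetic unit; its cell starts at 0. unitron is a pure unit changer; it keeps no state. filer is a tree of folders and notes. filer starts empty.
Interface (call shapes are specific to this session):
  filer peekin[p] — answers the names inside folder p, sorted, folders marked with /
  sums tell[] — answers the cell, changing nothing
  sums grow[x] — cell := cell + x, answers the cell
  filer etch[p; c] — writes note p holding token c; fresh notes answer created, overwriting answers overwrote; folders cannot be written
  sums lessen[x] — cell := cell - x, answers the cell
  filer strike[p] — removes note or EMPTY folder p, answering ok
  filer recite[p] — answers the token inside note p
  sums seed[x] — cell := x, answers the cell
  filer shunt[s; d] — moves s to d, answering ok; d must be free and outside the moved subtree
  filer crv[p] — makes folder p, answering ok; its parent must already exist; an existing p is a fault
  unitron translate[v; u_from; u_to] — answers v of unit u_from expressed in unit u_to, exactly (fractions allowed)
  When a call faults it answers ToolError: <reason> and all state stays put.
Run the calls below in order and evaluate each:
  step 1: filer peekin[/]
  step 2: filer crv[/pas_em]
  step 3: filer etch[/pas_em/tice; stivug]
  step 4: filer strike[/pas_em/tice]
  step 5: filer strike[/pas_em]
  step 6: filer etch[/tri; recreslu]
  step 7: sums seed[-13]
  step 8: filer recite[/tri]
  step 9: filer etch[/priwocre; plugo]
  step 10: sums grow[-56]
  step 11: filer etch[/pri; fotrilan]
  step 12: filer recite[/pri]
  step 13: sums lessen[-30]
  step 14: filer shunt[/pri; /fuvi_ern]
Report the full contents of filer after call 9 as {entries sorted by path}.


Answer: {priwocre=plugo, tri=recreslu}

Derivation:
>> filer peekin(p→/)
<< []
>> filer crv(p→/pas_em)
<< ok
>> filer etch(p→/pas_em/tice, c→stivug)
<< created
>> filer strike(p→/pas_em/tice)
<< ok
>> filer strike(p→/pas_em)
<< ok
>> filer etch(p→/tri, c→recreslu)
<< created
>> sums seed(x→-13)
<< -13
>> filer recite(p→/tri)
<< recreslu
>> filer etch(p→/priwocre, c→plugo)
<< created
>> sums grow(x→-56)
<< -69
>> filer etch(p→/pri, c→fotrilan)
<< created
>> filer recite(p→/pri)
<< fotrilan
>> sums lessen(x→-30)
<< -39
>> filer shunt(s→/pri, d→/fuvi_ern)
<< ok


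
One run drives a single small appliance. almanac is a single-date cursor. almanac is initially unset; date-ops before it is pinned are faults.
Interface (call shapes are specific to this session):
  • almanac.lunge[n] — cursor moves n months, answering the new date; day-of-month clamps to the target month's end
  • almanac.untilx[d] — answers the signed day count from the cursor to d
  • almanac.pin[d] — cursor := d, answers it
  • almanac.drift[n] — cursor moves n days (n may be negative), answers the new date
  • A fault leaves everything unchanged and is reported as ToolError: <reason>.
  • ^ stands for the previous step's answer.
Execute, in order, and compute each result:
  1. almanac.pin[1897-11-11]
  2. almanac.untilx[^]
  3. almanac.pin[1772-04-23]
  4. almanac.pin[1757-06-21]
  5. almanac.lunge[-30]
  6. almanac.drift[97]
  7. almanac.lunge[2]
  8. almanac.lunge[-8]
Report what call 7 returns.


Then almanac.pin(1897-11-11), and observe 1897-11-11.
Calling almanac.untilx(^), which returns 0.
I call almanac.pin(1772-04-23), and get 1772-04-23.
Now I run almanac.pin(1757-06-21): 1757-06-21.
I use almanac.lunge(-30), and see 1754-12-21.
Then almanac.drift(97), → 1755-03-28.
Then almanac.lunge(2): 1755-05-28.
Now I run almanac.lunge(-8), → 1754-09-28.

Answer: 1755-05-28


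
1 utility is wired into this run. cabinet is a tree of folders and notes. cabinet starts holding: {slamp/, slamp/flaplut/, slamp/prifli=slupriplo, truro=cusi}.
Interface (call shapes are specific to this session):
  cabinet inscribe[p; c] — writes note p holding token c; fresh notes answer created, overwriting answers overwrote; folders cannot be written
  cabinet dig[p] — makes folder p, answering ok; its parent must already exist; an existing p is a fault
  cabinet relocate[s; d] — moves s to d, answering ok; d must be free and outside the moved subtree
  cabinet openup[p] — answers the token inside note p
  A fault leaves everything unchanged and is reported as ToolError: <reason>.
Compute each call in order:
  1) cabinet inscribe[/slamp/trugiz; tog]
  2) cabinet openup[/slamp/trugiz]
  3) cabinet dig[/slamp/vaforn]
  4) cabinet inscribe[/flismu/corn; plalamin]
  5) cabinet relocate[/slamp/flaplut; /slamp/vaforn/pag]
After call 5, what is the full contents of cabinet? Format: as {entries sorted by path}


Answer: {slamp/, slamp/prifli=slupriplo, slamp/trugiz=tog, slamp/vaforn/, slamp/vaforn/pag/, truro=cusi}

Derivation:
-> cabinet inscribe(p: /slamp/trugiz, c: tog)
<- created
-> cabinet openup(p: /slamp/trugiz)
<- tog
-> cabinet dig(p: /slamp/vaforn)
<- ok
-> cabinet inscribe(p: /flismu/corn, c: plalamin)
<- ToolError: no parent
-> cabinet relocate(s: /slamp/flaplut, d: /slamp/vaforn/pag)
<- ok


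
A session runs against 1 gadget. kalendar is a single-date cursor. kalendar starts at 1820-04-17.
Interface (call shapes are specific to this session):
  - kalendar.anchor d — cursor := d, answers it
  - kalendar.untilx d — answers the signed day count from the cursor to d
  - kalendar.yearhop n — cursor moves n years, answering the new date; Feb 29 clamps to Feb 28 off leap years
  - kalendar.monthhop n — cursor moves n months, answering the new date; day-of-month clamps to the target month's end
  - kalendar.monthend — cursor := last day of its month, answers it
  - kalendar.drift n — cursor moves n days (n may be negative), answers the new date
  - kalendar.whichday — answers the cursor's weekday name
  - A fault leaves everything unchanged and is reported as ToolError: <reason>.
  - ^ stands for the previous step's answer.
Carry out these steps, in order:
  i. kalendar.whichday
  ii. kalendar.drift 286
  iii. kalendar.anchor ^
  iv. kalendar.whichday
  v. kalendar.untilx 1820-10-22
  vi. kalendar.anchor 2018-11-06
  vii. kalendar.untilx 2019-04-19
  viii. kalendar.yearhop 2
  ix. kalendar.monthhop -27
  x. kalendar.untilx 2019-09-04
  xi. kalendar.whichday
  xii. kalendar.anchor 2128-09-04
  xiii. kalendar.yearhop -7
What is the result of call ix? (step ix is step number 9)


Answer: 2018-08-06

Derivation:
>>> whichday
:: Monday
>>> drift n: 286
:: 1821-01-28
>>> anchor d: ^
:: 1821-01-28
>>> whichday
:: Sunday
>>> untilx d: 1820-10-22
:: -98
>>> anchor d: 2018-11-06
:: 2018-11-06
>>> untilx d: 2019-04-19
:: 164
>>> yearhop n: 2
:: 2020-11-06
>>> monthhop n: -27
:: 2018-08-06
>>> untilx d: 2019-09-04
:: 394
>>> whichday
:: Monday
>>> anchor d: 2128-09-04
:: 2128-09-04
>>> yearhop n: -7
:: 2121-09-04


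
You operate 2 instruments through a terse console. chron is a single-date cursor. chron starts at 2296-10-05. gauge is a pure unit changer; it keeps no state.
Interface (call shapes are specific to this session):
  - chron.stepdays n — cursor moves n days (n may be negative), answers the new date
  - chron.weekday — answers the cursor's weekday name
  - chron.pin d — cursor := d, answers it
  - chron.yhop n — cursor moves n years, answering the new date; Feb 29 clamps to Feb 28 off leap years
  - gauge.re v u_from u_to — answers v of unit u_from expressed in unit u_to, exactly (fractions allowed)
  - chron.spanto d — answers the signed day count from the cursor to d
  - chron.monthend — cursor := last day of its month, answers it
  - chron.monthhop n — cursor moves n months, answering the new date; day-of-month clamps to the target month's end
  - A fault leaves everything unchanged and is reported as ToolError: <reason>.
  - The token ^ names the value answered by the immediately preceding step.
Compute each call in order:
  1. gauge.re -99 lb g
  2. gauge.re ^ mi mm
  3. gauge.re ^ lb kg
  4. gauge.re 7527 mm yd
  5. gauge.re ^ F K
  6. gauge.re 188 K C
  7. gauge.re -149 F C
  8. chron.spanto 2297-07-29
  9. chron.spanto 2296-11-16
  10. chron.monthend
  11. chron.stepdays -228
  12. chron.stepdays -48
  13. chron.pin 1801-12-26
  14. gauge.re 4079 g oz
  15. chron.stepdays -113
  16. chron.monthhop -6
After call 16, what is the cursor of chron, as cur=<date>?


Answer: cur=1801-03-04

Derivation:
-- gauge.re(v: -99, u_from: lb, u_to: g) : -4490564463/100000
-- gauge.re(v: ^, u_from: mi, u_to: mm) : -225839467973196/3125
-- gauge.re(v: ^, u_from: lb, u_to: kg) : -2560976487937526752863/78125000000
-- gauge.re(v: 7527, u_from: mm, u_to: yd) : 12545/1524
-- gauge.re(v: ^, u_from: F, u_to: K) : 4456763/17145
-- gauge.re(v: 188, u_from: K, u_to: C) : -1703/20
-- gauge.re(v: -149, u_from: F, u_to: C) : -905/9
-- chron.spanto(d: 2297-07-29) : 297
-- chron.spanto(d: 2296-11-16) : 42
-- chron.monthend() : 2296-10-31
-- chron.stepdays(n: -228) : 2296-03-17
-- chron.stepdays(n: -48) : 2296-01-29
-- chron.pin(d: 1801-12-26) : 1801-12-26
-- gauge.re(v: 4079, u_from: g, u_to: oz) : 6526400000/45359237
-- chron.stepdays(n: -113) : 1801-09-04
-- chron.monthhop(n: -6) : 1801-03-04
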